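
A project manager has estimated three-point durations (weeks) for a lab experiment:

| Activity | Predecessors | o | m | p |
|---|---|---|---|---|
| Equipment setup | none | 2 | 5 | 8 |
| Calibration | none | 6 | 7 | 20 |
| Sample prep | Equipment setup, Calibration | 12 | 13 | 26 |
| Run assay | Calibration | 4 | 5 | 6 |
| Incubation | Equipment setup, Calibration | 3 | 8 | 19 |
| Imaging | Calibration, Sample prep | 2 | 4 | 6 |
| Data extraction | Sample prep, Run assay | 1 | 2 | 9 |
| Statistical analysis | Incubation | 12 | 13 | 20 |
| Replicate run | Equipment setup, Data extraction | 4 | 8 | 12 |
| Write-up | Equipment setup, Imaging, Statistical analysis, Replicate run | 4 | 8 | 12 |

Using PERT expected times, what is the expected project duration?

te_Equipment setup = (2 + 4·5 + 8)/6 = 30/6 = 5
te_Calibration = (6 + 4·7 + 20)/6 = 54/6 = 9
te_Sample prep = (12 + 4·13 + 26)/6 = 90/6 = 15
te_Run assay = (4 + 4·5 + 6)/6 = 30/6 = 5
te_Incubation = (3 + 4·8 + 19)/6 = 54/6 = 9
te_Imaging = (2 + 4·4 + 6)/6 = 24/6 = 4
te_Data extraction = (1 + 4·2 + 9)/6 = 18/6 = 3
te_Statistical analysis = (12 + 4·13 + 20)/6 = 84/6 = 14
te_Replicate run = (4 + 4·8 + 12)/6 = 48/6 = 8
te_Write-up = (4 + 4·8 + 12)/6 = 48/6 = 8

Forward pass:
ES_Equipment setup = 0; EF_Equipment setup = 5
ES_Calibration = 0; EF_Calibration = 9
ES_Sample prep = max(EF_Equipment setup=5, EF_Calibration=9) = 9; EF_Sample prep = 9+15 = 24
ES_Run assay = 9; EF_Run assay = 9+5 = 14
ES_Incubation = max(EF_Equipment setup=5, EF_Calibration=9) = 9; EF_Incubation = 9+9 = 18
ES_Imaging = max(EF_Calibration=9, EF_Sample prep=24) = 24; EF_Imaging = 24+4 = 28
ES_Data extraction = max(EF_Sample prep=24, EF_Run assay=14) = 24; EF_Data extraction = 24+3 = 27
ES_Statistical analysis = 18; EF_Statistical analysis = 18+14 = 32
ES_Replicate run = max(EF_Equipment setup=5, EF_Data extraction=27) = 27; EF_Replicate run = 27+8 = 35
ES_Write-up = max(EF_Equipment setup=5, EF_Imaging=28, EF_Statistical analysis=32, EF_Replicate run=35) = 35; EF_Write-up = 35+8 = 43
Expected project duration μ = 43 weeks. Critical path: Calibration → Sample prep → Data extraction → Replicate run → Write-up.

43 weeks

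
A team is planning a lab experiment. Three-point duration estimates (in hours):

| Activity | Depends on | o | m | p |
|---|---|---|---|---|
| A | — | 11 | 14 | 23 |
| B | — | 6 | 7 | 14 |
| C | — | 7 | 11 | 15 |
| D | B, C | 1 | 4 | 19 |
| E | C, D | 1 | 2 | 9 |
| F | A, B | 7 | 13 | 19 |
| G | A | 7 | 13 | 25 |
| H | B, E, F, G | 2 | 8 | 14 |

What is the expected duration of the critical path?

te_A = (11 + 4·14 + 23)/6 = 90/6 = 15
te_B = (6 + 4·7 + 14)/6 = 48/6 = 8
te_C = (7 + 4·11 + 15)/6 = 66/6 = 11
te_D = (1 + 4·4 + 19)/6 = 36/6 = 6
te_E = (1 + 4·2 + 9)/6 = 18/6 = 3
te_F = (7 + 4·13 + 19)/6 = 78/6 = 13
te_G = (7 + 4·13 + 25)/6 = 84/6 = 14
te_H = (2 + 4·8 + 14)/6 = 48/6 = 8

Forward pass:
ES_A = 0; EF_A = 15
ES_B = 0; EF_B = 8
ES_C = 0; EF_C = 11
ES_D = max(EF_B=8, EF_C=11) = 11; EF_D = 11+6 = 17
ES_E = max(EF_C=11, EF_D=17) = 17; EF_E = 17+3 = 20
ES_F = max(EF_A=15, EF_B=8) = 15; EF_F = 15+13 = 28
ES_G = 15; EF_G = 15+14 = 29
ES_H = max(EF_B=8, EF_E=20, EF_F=28, EF_G=29) = 29; EF_H = 29+8 = 37
Expected project duration μ = 37 hours. Critical path: A → G → H.

37 hours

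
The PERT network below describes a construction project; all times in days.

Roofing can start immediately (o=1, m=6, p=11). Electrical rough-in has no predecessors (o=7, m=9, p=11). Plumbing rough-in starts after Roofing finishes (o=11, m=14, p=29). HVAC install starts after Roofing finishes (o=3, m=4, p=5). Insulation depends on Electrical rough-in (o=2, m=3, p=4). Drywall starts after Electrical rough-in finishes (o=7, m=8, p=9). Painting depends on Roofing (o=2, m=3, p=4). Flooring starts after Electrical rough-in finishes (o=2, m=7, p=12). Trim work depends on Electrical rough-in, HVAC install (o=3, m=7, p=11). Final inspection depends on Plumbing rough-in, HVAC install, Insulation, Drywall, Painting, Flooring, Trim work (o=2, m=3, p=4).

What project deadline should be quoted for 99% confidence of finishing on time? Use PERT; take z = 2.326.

33.0 days

te_Roofing = (1 + 4·6 + 11)/6 = 36/6 = 6; σ²_Roofing = ((11−1)/6)² = 2.778
te_Electrical rough-in = (7 + 4·9 + 11)/6 = 54/6 = 9; σ²_Electrical rough-in = ((11−7)/6)² = 0.444
te_Plumbing rough-in = (11 + 4·14 + 29)/6 = 96/6 = 16; σ²_Plumbing rough-in = ((29−11)/6)² = 9.000
te_HVAC install = (3 + 4·4 + 5)/6 = 24/6 = 4; σ²_HVAC install = ((5−3)/6)² = 0.111
te_Insulation = (2 + 4·3 + 4)/6 = 18/6 = 3; σ²_Insulation = ((4−2)/6)² = 0.111
te_Drywall = (7 + 4·8 + 9)/6 = 48/6 = 8; σ²_Drywall = ((9−7)/6)² = 0.111
te_Painting = (2 + 4·3 + 4)/6 = 18/6 = 3; σ²_Painting = ((4−2)/6)² = 0.111
te_Flooring = (2 + 4·7 + 12)/6 = 42/6 = 7; σ²_Flooring = ((12−2)/6)² = 2.778
te_Trim work = (3 + 4·7 + 11)/6 = 42/6 = 7; σ²_Trim work = ((11−3)/6)² = 1.778
te_Final inspection = (2 + 4·3 + 4)/6 = 18/6 = 3; σ²_Final inspection = ((4−2)/6)² = 0.111

Forward pass:
ES_Roofing = 0; EF_Roofing = 6
ES_Electrical rough-in = 0; EF_Electrical rough-in = 9
ES_Plumbing rough-in = 6; EF_Plumbing rough-in = 6+16 = 22
ES_HVAC install = 6; EF_HVAC install = 6+4 = 10
ES_Insulation = 9; EF_Insulation = 9+3 = 12
ES_Drywall = 9; EF_Drywall = 9+8 = 17
ES_Painting = 6; EF_Painting = 6+3 = 9
ES_Flooring = 9; EF_Flooring = 9+7 = 16
ES_Trim work = max(EF_Electrical rough-in=9, EF_HVAC install=10) = 10; EF_Trim work = 10+7 = 17
ES_Final inspection = max(EF_Plumbing rough-in=22, EF_HVAC install=10, EF_Insulation=12, EF_Drywall=17, EF_Painting=9, EF_Flooring=16, EF_Trim work=17) = 22; EF_Final inspection = 22+3 = 25
Expected project duration μ = 25 days. Critical path: Roofing → Plumbing rough-in → Final inspection.

Variance along critical path = 2.778 + 9.000 + 0.111 = 11.889; σ = 3.448 days.
D = μ + z·σ = 25 + 2.326·3.448 = 33.0 days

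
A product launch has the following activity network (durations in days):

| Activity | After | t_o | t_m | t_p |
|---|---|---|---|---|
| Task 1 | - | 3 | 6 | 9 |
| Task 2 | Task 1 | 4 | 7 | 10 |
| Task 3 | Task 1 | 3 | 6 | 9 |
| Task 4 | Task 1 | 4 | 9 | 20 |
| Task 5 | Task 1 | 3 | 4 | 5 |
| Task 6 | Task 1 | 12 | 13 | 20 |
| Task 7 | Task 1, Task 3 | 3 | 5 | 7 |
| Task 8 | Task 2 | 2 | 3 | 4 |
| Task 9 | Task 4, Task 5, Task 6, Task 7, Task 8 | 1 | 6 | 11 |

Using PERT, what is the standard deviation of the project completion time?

te_Task 1 = (3 + 4·6 + 9)/6 = 36/6 = 6; σ²_Task 1 = ((9−3)/6)² = 1.000
te_Task 2 = (4 + 4·7 + 10)/6 = 42/6 = 7; σ²_Task 2 = ((10−4)/6)² = 1.000
te_Task 3 = (3 + 4·6 + 9)/6 = 36/6 = 6; σ²_Task 3 = ((9−3)/6)² = 1.000
te_Task 4 = (4 + 4·9 + 20)/6 = 60/6 = 10; σ²_Task 4 = ((20−4)/6)² = 7.111
te_Task 5 = (3 + 4·4 + 5)/6 = 24/6 = 4; σ²_Task 5 = ((5−3)/6)² = 0.111
te_Task 6 = (12 + 4·13 + 20)/6 = 84/6 = 14; σ²_Task 6 = ((20−12)/6)² = 1.778
te_Task 7 = (3 + 4·5 + 7)/6 = 30/6 = 5; σ²_Task 7 = ((7−3)/6)² = 0.444
te_Task 8 = (2 + 4·3 + 4)/6 = 18/6 = 3; σ²_Task 8 = ((4−2)/6)² = 0.111
te_Task 9 = (1 + 4·6 + 11)/6 = 36/6 = 6; σ²_Task 9 = ((11−1)/6)² = 2.778

Forward pass:
ES_Task 1 = 0; EF_Task 1 = 6
ES_Task 2 = 6; EF_Task 2 = 6+7 = 13
ES_Task 3 = 6; EF_Task 3 = 6+6 = 12
ES_Task 4 = 6; EF_Task 4 = 6+10 = 16
ES_Task 5 = 6; EF_Task 5 = 6+4 = 10
ES_Task 6 = 6; EF_Task 6 = 6+14 = 20
ES_Task 7 = max(EF_Task 1=6, EF_Task 3=12) = 12; EF_Task 7 = 12+5 = 17
ES_Task 8 = 13; EF_Task 8 = 13+3 = 16
ES_Task 9 = max(EF_Task 4=16, EF_Task 5=10, EF_Task 6=20, EF_Task 7=17, EF_Task 8=16) = 20; EF_Task 9 = 20+6 = 26
Expected project duration μ = 26 days. Critical path: Task 1 → Task 6 → Task 9.

Variance along critical path = 1.000 + 1.778 + 2.778 = 5.556
σ = √5.556 = 2.357 days

2.36 days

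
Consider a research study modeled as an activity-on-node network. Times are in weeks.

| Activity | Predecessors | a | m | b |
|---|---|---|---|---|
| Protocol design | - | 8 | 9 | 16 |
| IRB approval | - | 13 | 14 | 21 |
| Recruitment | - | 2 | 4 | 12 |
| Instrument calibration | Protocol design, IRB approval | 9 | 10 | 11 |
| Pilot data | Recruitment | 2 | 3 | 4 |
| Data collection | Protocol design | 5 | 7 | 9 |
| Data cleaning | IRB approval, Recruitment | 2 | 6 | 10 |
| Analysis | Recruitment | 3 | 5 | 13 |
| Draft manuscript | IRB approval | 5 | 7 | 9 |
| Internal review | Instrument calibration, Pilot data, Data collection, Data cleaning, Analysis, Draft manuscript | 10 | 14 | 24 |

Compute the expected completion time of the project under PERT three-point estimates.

te_Protocol design = (8 + 4·9 + 16)/6 = 60/6 = 10
te_IRB approval = (13 + 4·14 + 21)/6 = 90/6 = 15
te_Recruitment = (2 + 4·4 + 12)/6 = 30/6 = 5
te_Instrument calibration = (9 + 4·10 + 11)/6 = 60/6 = 10
te_Pilot data = (2 + 4·3 + 4)/6 = 18/6 = 3
te_Data collection = (5 + 4·7 + 9)/6 = 42/6 = 7
te_Data cleaning = (2 + 4·6 + 10)/6 = 36/6 = 6
te_Analysis = (3 + 4·5 + 13)/6 = 36/6 = 6
te_Draft manuscript = (5 + 4·7 + 9)/6 = 42/6 = 7
te_Internal review = (10 + 4·14 + 24)/6 = 90/6 = 15

Forward pass:
ES_Protocol design = 0; EF_Protocol design = 10
ES_IRB approval = 0; EF_IRB approval = 15
ES_Recruitment = 0; EF_Recruitment = 5
ES_Instrument calibration = max(EF_Protocol design=10, EF_IRB approval=15) = 15; EF_Instrument calibration = 15+10 = 25
ES_Pilot data = 5; EF_Pilot data = 5+3 = 8
ES_Data collection = 10; EF_Data collection = 10+7 = 17
ES_Data cleaning = max(EF_IRB approval=15, EF_Recruitment=5) = 15; EF_Data cleaning = 15+6 = 21
ES_Analysis = 5; EF_Analysis = 5+6 = 11
ES_Draft manuscript = 15; EF_Draft manuscript = 15+7 = 22
ES_Internal review = max(EF_Instrument calibration=25, EF_Pilot data=8, EF_Data collection=17, EF_Data cleaning=21, EF_Analysis=11, EF_Draft manuscript=22) = 25; EF_Internal review = 25+15 = 40
Expected project duration μ = 40 weeks. Critical path: IRB approval → Instrument calibration → Internal review.

40 weeks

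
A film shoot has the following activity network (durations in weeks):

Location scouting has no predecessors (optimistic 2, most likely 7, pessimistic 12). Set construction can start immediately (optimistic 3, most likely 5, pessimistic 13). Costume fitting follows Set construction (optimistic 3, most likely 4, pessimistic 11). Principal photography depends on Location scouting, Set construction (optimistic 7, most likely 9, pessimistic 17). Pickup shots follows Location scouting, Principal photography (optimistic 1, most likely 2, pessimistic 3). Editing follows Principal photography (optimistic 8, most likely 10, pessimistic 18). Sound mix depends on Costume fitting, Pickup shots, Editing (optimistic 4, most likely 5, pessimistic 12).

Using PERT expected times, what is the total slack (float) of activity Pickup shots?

9 weeks

te_Location scouting = (2 + 4·7 + 12)/6 = 42/6 = 7
te_Set construction = (3 + 4·5 + 13)/6 = 36/6 = 6
te_Costume fitting = (3 + 4·4 + 11)/6 = 30/6 = 5
te_Principal photography = (7 + 4·9 + 17)/6 = 60/6 = 10
te_Pickup shots = (1 + 4·2 + 3)/6 = 12/6 = 2
te_Editing = (8 + 4·10 + 18)/6 = 66/6 = 11
te_Sound mix = (4 + 4·5 + 12)/6 = 36/6 = 6

Forward pass:
ES_Location scouting = 0; EF_Location scouting = 7
ES_Set construction = 0; EF_Set construction = 6
ES_Costume fitting = 6; EF_Costume fitting = 6+5 = 11
ES_Principal photography = max(EF_Location scouting=7, EF_Set construction=6) = 7; EF_Principal photography = 7+10 = 17
ES_Pickup shots = max(EF_Location scouting=7, EF_Principal photography=17) = 17; EF_Pickup shots = 17+2 = 19
ES_Editing = 17; EF_Editing = 17+11 = 28
ES_Sound mix = max(EF_Costume fitting=11, EF_Pickup shots=19, EF_Editing=28) = 28; EF_Sound mix = 28+6 = 34
Expected project duration μ = 34 weeks. Critical path: Location scouting → Principal photography → Editing → Sound mix.

Backward pass:
LF_Sound mix = 34; LS_Sound mix = 34−6 = 28
LF_Editing = LS_Sound mix = 28; LS_Editing = 28−11 = 17
LF_Pickup shots = LS_Sound mix = 28; LS_Pickup shots = 28−2 = 26
LF_Principal photography = min(LS_Pickup shots=26, LS_Editing=17) = 17; LS_Principal photography = 17−10 = 7
LF_Costume fitting = LS_Sound mix = 28; LS_Costume fitting = 28−5 = 23
LF_Set construction = min(LS_Costume fitting=23, LS_Principal photography=7) = 7; LS_Set construction = 7−6 = 1
LF_Location scouting = min(LS_Principal photography=7, LS_Pickup shots=26) = 7; LS_Location scouting = 7−7 = 0
Slack_Pickup shots = LS_Pickup shots − ES_Pickup shots = 26 − 17 = 9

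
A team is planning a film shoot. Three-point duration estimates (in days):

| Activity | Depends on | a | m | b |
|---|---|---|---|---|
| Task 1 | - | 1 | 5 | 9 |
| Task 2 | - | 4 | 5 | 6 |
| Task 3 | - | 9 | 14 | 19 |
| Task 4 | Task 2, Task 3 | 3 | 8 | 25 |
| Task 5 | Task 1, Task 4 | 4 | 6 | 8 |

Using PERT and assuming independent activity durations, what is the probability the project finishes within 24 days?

te_Task 1 = (1 + 4·5 + 9)/6 = 30/6 = 5; σ²_Task 1 = ((9−1)/6)² = 1.778
te_Task 2 = (4 + 4·5 + 6)/6 = 30/6 = 5; σ²_Task 2 = ((6−4)/6)² = 0.111
te_Task 3 = (9 + 4·14 + 19)/6 = 84/6 = 14; σ²_Task 3 = ((19−9)/6)² = 2.778
te_Task 4 = (3 + 4·8 + 25)/6 = 60/6 = 10; σ²_Task 4 = ((25−3)/6)² = 13.444
te_Task 5 = (4 + 4·6 + 8)/6 = 36/6 = 6; σ²_Task 5 = ((8−4)/6)² = 0.444

Forward pass:
ES_Task 1 = 0; EF_Task 1 = 5
ES_Task 2 = 0; EF_Task 2 = 5
ES_Task 3 = 0; EF_Task 3 = 14
ES_Task 4 = max(EF_Task 2=5, EF_Task 3=14) = 14; EF_Task 4 = 14+10 = 24
ES_Task 5 = max(EF_Task 1=5, EF_Task 4=24) = 24; EF_Task 5 = 24+6 = 30
Expected project duration μ = 30 days. Critical path: Task 3 → Task 4 → Task 5.

Variance along critical path = 2.778 + 13.444 + 0.444 = 16.667; σ = √16.667 = 4.082 days.
Z = (24 − 30) / 4.082 = -1.470
P(T ≤ 24) = Φ(-1.470) ≈ 0.071

0.071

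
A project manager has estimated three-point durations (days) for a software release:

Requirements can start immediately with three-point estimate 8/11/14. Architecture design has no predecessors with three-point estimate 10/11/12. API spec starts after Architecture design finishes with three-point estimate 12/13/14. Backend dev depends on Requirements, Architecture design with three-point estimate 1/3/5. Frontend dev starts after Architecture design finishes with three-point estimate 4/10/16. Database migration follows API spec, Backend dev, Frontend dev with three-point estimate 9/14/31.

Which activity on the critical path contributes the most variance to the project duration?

Database migration

te_Requirements = (8 + 4·11 + 14)/6 = 66/6 = 11; σ²_Requirements = ((14−8)/6)² = 1.000
te_Architecture design = (10 + 4·11 + 12)/6 = 66/6 = 11; σ²_Architecture design = ((12−10)/6)² = 0.111
te_API spec = (12 + 4·13 + 14)/6 = 78/6 = 13; σ²_API spec = ((14−12)/6)² = 0.111
te_Backend dev = (1 + 4·3 + 5)/6 = 18/6 = 3; σ²_Backend dev = ((5−1)/6)² = 0.444
te_Frontend dev = (4 + 4·10 + 16)/6 = 60/6 = 10; σ²_Frontend dev = ((16−4)/6)² = 4.000
te_Database migration = (9 + 4·14 + 31)/6 = 96/6 = 16; σ²_Database migration = ((31−9)/6)² = 13.444

Forward pass:
ES_Requirements = 0; EF_Requirements = 11
ES_Architecture design = 0; EF_Architecture design = 11
ES_API spec = 11; EF_API spec = 11+13 = 24
ES_Backend dev = max(EF_Requirements=11, EF_Architecture design=11) = 11; EF_Backend dev = 11+3 = 14
ES_Frontend dev = 11; EF_Frontend dev = 11+10 = 21
ES_Database migration = max(EF_API spec=24, EF_Backend dev=14, EF_Frontend dev=21) = 24; EF_Database migration = 24+16 = 40
Expected project duration μ = 40 days. Critical path: Architecture design → API spec → Database migration.

Variances on critical path: σ²_Architecture design=0.111, σ²_API spec=0.111, σ²_Database migration=13.444.
Largest is σ²_Database migration = 13.444.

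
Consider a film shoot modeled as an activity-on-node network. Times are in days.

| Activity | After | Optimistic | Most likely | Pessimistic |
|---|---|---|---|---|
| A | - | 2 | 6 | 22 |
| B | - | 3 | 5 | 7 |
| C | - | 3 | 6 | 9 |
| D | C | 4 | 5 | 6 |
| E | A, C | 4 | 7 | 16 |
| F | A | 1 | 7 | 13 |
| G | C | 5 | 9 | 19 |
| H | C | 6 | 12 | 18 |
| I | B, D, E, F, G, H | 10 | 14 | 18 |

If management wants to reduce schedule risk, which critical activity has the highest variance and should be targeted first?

te_A = (2 + 4·6 + 22)/6 = 48/6 = 8; σ²_A = ((22−2)/6)² = 11.111
te_B = (3 + 4·5 + 7)/6 = 30/6 = 5; σ²_B = ((7−3)/6)² = 0.444
te_C = (3 + 4·6 + 9)/6 = 36/6 = 6; σ²_C = ((9−3)/6)² = 1.000
te_D = (4 + 4·5 + 6)/6 = 30/6 = 5; σ²_D = ((6−4)/6)² = 0.111
te_E = (4 + 4·7 + 16)/6 = 48/6 = 8; σ²_E = ((16−4)/6)² = 4.000
te_F = (1 + 4·7 + 13)/6 = 42/6 = 7; σ²_F = ((13−1)/6)² = 4.000
te_G = (5 + 4·9 + 19)/6 = 60/6 = 10; σ²_G = ((19−5)/6)² = 5.444
te_H = (6 + 4·12 + 18)/6 = 72/6 = 12; σ²_H = ((18−6)/6)² = 4.000
te_I = (10 + 4·14 + 18)/6 = 84/6 = 14; σ²_I = ((18−10)/6)² = 1.778

Forward pass:
ES_A = 0; EF_A = 8
ES_B = 0; EF_B = 5
ES_C = 0; EF_C = 6
ES_D = 6; EF_D = 6+5 = 11
ES_E = max(EF_A=8, EF_C=6) = 8; EF_E = 8+8 = 16
ES_F = 8; EF_F = 8+7 = 15
ES_G = 6; EF_G = 6+10 = 16
ES_H = 6; EF_H = 6+12 = 18
ES_I = max(EF_B=5, EF_D=11, EF_E=16, EF_F=15, EF_G=16, EF_H=18) = 18; EF_I = 18+14 = 32
Expected project duration μ = 32 days. Critical path: C → H → I.

Variances on critical path: σ²_C=1.000, σ²_H=4.000, σ²_I=1.778.
Largest is σ²_H = 4.000.

H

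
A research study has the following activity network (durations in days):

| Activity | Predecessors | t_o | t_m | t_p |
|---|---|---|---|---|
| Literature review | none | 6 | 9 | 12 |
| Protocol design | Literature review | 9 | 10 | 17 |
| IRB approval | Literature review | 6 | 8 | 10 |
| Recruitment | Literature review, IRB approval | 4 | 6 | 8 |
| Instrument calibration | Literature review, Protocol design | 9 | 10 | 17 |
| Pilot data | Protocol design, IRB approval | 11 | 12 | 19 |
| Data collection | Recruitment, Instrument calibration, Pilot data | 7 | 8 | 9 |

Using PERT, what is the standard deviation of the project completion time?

2.16 days

te_Literature review = (6 + 4·9 + 12)/6 = 54/6 = 9; σ²_Literature review = ((12−6)/6)² = 1.000
te_Protocol design = (9 + 4·10 + 17)/6 = 66/6 = 11; σ²_Protocol design = ((17−9)/6)² = 1.778
te_IRB approval = (6 + 4·8 + 10)/6 = 48/6 = 8; σ²_IRB approval = ((10−6)/6)² = 0.444
te_Recruitment = (4 + 4·6 + 8)/6 = 36/6 = 6; σ²_Recruitment = ((8−4)/6)² = 0.444
te_Instrument calibration = (9 + 4·10 + 17)/6 = 66/6 = 11; σ²_Instrument calibration = ((17−9)/6)² = 1.778
te_Pilot data = (11 + 4·12 + 19)/6 = 78/6 = 13; σ²_Pilot data = ((19−11)/6)² = 1.778
te_Data collection = (7 + 4·8 + 9)/6 = 48/6 = 8; σ²_Data collection = ((9−7)/6)² = 0.111

Forward pass:
ES_Literature review = 0; EF_Literature review = 9
ES_Protocol design = 9; EF_Protocol design = 9+11 = 20
ES_IRB approval = 9; EF_IRB approval = 9+8 = 17
ES_Recruitment = max(EF_Literature review=9, EF_IRB approval=17) = 17; EF_Recruitment = 17+6 = 23
ES_Instrument calibration = max(EF_Literature review=9, EF_Protocol design=20) = 20; EF_Instrument calibration = 20+11 = 31
ES_Pilot data = max(EF_Protocol design=20, EF_IRB approval=17) = 20; EF_Pilot data = 20+13 = 33
ES_Data collection = max(EF_Recruitment=23, EF_Instrument calibration=31, EF_Pilot data=33) = 33; EF_Data collection = 33+8 = 41
Expected project duration μ = 41 days. Critical path: Literature review → Protocol design → Pilot data → Data collection.

Variance along critical path = 1.000 + 1.778 + 1.778 + 0.111 = 4.667
σ = √4.667 = 2.160 days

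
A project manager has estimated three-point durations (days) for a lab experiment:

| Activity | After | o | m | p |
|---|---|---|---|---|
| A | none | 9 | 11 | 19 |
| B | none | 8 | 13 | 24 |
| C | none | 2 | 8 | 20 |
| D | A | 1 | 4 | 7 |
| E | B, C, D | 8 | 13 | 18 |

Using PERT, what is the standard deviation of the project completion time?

2.56 days

te_A = (9 + 4·11 + 19)/6 = 72/6 = 12; σ²_A = ((19−9)/6)² = 2.778
te_B = (8 + 4·13 + 24)/6 = 84/6 = 14; σ²_B = ((24−8)/6)² = 7.111
te_C = (2 + 4·8 + 20)/6 = 54/6 = 9; σ²_C = ((20−2)/6)² = 9.000
te_D = (1 + 4·4 + 7)/6 = 24/6 = 4; σ²_D = ((7−1)/6)² = 1.000
te_E = (8 + 4·13 + 18)/6 = 78/6 = 13; σ²_E = ((18−8)/6)² = 2.778

Forward pass:
ES_A = 0; EF_A = 12
ES_B = 0; EF_B = 14
ES_C = 0; EF_C = 9
ES_D = 12; EF_D = 12+4 = 16
ES_E = max(EF_B=14, EF_C=9, EF_D=16) = 16; EF_E = 16+13 = 29
Expected project duration μ = 29 days. Critical path: A → D → E.

Variance along critical path = 2.778 + 1.000 + 2.778 = 6.556
σ = √6.556 = 2.560 days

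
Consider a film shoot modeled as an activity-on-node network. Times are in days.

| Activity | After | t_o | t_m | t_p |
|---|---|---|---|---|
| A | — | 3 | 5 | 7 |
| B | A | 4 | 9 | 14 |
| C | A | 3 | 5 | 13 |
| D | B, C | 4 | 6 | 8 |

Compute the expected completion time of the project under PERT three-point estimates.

te_A = (3 + 4·5 + 7)/6 = 30/6 = 5
te_B = (4 + 4·9 + 14)/6 = 54/6 = 9
te_C = (3 + 4·5 + 13)/6 = 36/6 = 6
te_D = (4 + 4·6 + 8)/6 = 36/6 = 6

Forward pass:
ES_A = 0; EF_A = 5
ES_B = 5; EF_B = 5+9 = 14
ES_C = 5; EF_C = 5+6 = 11
ES_D = max(EF_B=14, EF_C=11) = 14; EF_D = 14+6 = 20
Expected project duration μ = 20 days. Critical path: A → B → D.

20 days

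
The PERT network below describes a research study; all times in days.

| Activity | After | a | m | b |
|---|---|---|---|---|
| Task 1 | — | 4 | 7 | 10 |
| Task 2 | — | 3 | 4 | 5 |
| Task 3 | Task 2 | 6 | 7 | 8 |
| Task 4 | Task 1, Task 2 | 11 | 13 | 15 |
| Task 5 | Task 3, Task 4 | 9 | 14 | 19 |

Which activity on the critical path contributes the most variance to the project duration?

te_Task 1 = (4 + 4·7 + 10)/6 = 42/6 = 7; σ²_Task 1 = ((10−4)/6)² = 1.000
te_Task 2 = (3 + 4·4 + 5)/6 = 24/6 = 4; σ²_Task 2 = ((5−3)/6)² = 0.111
te_Task 3 = (6 + 4·7 + 8)/6 = 42/6 = 7; σ²_Task 3 = ((8−6)/6)² = 0.111
te_Task 4 = (11 + 4·13 + 15)/6 = 78/6 = 13; σ²_Task 4 = ((15−11)/6)² = 0.444
te_Task 5 = (9 + 4·14 + 19)/6 = 84/6 = 14; σ²_Task 5 = ((19−9)/6)² = 2.778

Forward pass:
ES_Task 1 = 0; EF_Task 1 = 7
ES_Task 2 = 0; EF_Task 2 = 4
ES_Task 3 = 4; EF_Task 3 = 4+7 = 11
ES_Task 4 = max(EF_Task 1=7, EF_Task 2=4) = 7; EF_Task 4 = 7+13 = 20
ES_Task 5 = max(EF_Task 3=11, EF_Task 4=20) = 20; EF_Task 5 = 20+14 = 34
Expected project duration μ = 34 days. Critical path: Task 1 → Task 4 → Task 5.

Variances on critical path: σ²_Task 1=1.000, σ²_Task 4=0.444, σ²_Task 5=2.778.
Largest is σ²_Task 5 = 2.778.

Task 5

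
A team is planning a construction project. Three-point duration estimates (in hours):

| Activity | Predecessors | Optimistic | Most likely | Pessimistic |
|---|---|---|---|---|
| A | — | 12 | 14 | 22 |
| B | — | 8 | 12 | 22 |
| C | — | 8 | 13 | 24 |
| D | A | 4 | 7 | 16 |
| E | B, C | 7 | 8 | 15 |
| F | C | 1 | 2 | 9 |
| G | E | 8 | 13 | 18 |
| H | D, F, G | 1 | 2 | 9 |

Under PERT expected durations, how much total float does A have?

13 hours

te_A = (12 + 4·14 + 22)/6 = 90/6 = 15
te_B = (8 + 4·12 + 22)/6 = 78/6 = 13
te_C = (8 + 4·13 + 24)/6 = 84/6 = 14
te_D = (4 + 4·7 + 16)/6 = 48/6 = 8
te_E = (7 + 4·8 + 15)/6 = 54/6 = 9
te_F = (1 + 4·2 + 9)/6 = 18/6 = 3
te_G = (8 + 4·13 + 18)/6 = 78/6 = 13
te_H = (1 + 4·2 + 9)/6 = 18/6 = 3

Forward pass:
ES_A = 0; EF_A = 15
ES_B = 0; EF_B = 13
ES_C = 0; EF_C = 14
ES_D = 15; EF_D = 15+8 = 23
ES_E = max(EF_B=13, EF_C=14) = 14; EF_E = 14+9 = 23
ES_F = 14; EF_F = 14+3 = 17
ES_G = 23; EF_G = 23+13 = 36
ES_H = max(EF_D=23, EF_F=17, EF_G=36) = 36; EF_H = 36+3 = 39
Expected project duration μ = 39 hours. Critical path: C → E → G → H.

Backward pass:
LF_H = 39; LS_H = 39−3 = 36
LF_G = LS_H = 36; LS_G = 36−13 = 23
LF_F = LS_H = 36; LS_F = 36−3 = 33
LF_E = LS_G = 23; LS_E = 23−9 = 14
LF_D = LS_H = 36; LS_D = 36−8 = 28
LF_C = min(LS_E=14, LS_F=33) = 14; LS_C = 14−14 = 0
LF_B = LS_E = 14; LS_B = 14−13 = 1
LF_A = LS_D = 28; LS_A = 28−15 = 13
Slack_A = LS_A − ES_A = 13 − 0 = 13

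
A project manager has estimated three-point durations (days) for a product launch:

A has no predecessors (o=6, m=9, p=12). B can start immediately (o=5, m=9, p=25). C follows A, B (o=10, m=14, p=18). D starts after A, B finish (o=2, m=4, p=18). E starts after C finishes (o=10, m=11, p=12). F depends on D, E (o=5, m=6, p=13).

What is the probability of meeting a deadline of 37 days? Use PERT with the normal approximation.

te_A = (6 + 4·9 + 12)/6 = 54/6 = 9; σ²_A = ((12−6)/6)² = 1.000
te_B = (5 + 4·9 + 25)/6 = 66/6 = 11; σ²_B = ((25−5)/6)² = 11.111
te_C = (10 + 4·14 + 18)/6 = 84/6 = 14; σ²_C = ((18−10)/6)² = 1.778
te_D = (2 + 4·4 + 18)/6 = 36/6 = 6; σ²_D = ((18−2)/6)² = 7.111
te_E = (10 + 4·11 + 12)/6 = 66/6 = 11; σ²_E = ((12−10)/6)² = 0.111
te_F = (5 + 4·6 + 13)/6 = 42/6 = 7; σ²_F = ((13−5)/6)² = 1.778

Forward pass:
ES_A = 0; EF_A = 9
ES_B = 0; EF_B = 11
ES_C = max(EF_A=9, EF_B=11) = 11; EF_C = 11+14 = 25
ES_D = max(EF_A=9, EF_B=11) = 11; EF_D = 11+6 = 17
ES_E = 25; EF_E = 25+11 = 36
ES_F = max(EF_D=17, EF_E=36) = 36; EF_F = 36+7 = 43
Expected project duration μ = 43 days. Critical path: B → C → E → F.

Variance along critical path = 11.111 + 1.778 + 0.111 + 1.778 = 14.778; σ = √14.778 = 3.844 days.
Z = (37 − 43) / 3.844 = -1.561
P(T ≤ 37) = Φ(-1.561) ≈ 0.059

0.059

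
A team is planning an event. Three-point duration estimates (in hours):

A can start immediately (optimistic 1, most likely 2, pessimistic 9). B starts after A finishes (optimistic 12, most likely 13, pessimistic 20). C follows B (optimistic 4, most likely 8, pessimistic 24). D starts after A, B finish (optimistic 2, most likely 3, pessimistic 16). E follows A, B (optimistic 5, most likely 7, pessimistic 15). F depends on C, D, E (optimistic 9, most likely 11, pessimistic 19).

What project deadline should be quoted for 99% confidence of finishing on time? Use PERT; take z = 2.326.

te_A = (1 + 4·2 + 9)/6 = 18/6 = 3; σ²_A = ((9−1)/6)² = 1.778
te_B = (12 + 4·13 + 20)/6 = 84/6 = 14; σ²_B = ((20−12)/6)² = 1.778
te_C = (4 + 4·8 + 24)/6 = 60/6 = 10; σ²_C = ((24−4)/6)² = 11.111
te_D = (2 + 4·3 + 16)/6 = 30/6 = 5; σ²_D = ((16−2)/6)² = 5.444
te_E = (5 + 4·7 + 15)/6 = 48/6 = 8; σ²_E = ((15−5)/6)² = 2.778
te_F = (9 + 4·11 + 19)/6 = 72/6 = 12; σ²_F = ((19−9)/6)² = 2.778

Forward pass:
ES_A = 0; EF_A = 3
ES_B = 3; EF_B = 3+14 = 17
ES_C = 17; EF_C = 17+10 = 27
ES_D = max(EF_A=3, EF_B=17) = 17; EF_D = 17+5 = 22
ES_E = max(EF_A=3, EF_B=17) = 17; EF_E = 17+8 = 25
ES_F = max(EF_C=27, EF_D=22, EF_E=25) = 27; EF_F = 27+12 = 39
Expected project duration μ = 39 hours. Critical path: A → B → C → F.

Variance along critical path = 1.778 + 1.778 + 11.111 + 2.778 = 17.444; σ = 4.177 hours.
D = μ + z·σ = 39 + 2.326·4.177 = 48.7 hours

48.7 hours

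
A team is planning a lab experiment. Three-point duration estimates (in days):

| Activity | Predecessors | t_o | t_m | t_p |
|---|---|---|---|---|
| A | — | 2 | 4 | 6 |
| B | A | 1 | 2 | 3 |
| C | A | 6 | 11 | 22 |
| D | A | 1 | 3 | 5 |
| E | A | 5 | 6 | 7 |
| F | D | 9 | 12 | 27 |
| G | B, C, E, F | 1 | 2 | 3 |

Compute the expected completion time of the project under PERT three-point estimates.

23 days

te_A = (2 + 4·4 + 6)/6 = 24/6 = 4
te_B = (1 + 4·2 + 3)/6 = 12/6 = 2
te_C = (6 + 4·11 + 22)/6 = 72/6 = 12
te_D = (1 + 4·3 + 5)/6 = 18/6 = 3
te_E = (5 + 4·6 + 7)/6 = 36/6 = 6
te_F = (9 + 4·12 + 27)/6 = 84/6 = 14
te_G = (1 + 4·2 + 3)/6 = 12/6 = 2

Forward pass:
ES_A = 0; EF_A = 4
ES_B = 4; EF_B = 4+2 = 6
ES_C = 4; EF_C = 4+12 = 16
ES_D = 4; EF_D = 4+3 = 7
ES_E = 4; EF_E = 4+6 = 10
ES_F = 7; EF_F = 7+14 = 21
ES_G = max(EF_B=6, EF_C=16, EF_E=10, EF_F=21) = 21; EF_G = 21+2 = 23
Expected project duration μ = 23 days. Critical path: A → D → F → G.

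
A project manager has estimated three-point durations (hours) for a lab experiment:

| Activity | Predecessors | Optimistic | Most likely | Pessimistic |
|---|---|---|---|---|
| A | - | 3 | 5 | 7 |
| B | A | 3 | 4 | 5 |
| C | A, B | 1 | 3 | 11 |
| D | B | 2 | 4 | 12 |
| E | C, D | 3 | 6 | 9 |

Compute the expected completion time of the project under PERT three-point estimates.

te_A = (3 + 4·5 + 7)/6 = 30/6 = 5
te_B = (3 + 4·4 + 5)/6 = 24/6 = 4
te_C = (1 + 4·3 + 11)/6 = 24/6 = 4
te_D = (2 + 4·4 + 12)/6 = 30/6 = 5
te_E = (3 + 4·6 + 9)/6 = 36/6 = 6

Forward pass:
ES_A = 0; EF_A = 5
ES_B = 5; EF_B = 5+4 = 9
ES_C = max(EF_A=5, EF_B=9) = 9; EF_C = 9+4 = 13
ES_D = 9; EF_D = 9+5 = 14
ES_E = max(EF_C=13, EF_D=14) = 14; EF_E = 14+6 = 20
Expected project duration μ = 20 hours. Critical path: A → B → D → E.

20 hours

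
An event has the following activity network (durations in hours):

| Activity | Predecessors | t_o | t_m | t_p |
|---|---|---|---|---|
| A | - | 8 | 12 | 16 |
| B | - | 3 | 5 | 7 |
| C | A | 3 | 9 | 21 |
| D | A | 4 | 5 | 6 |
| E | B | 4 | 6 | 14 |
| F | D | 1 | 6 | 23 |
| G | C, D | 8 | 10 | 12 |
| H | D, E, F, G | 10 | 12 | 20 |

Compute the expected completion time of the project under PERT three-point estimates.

45 hours

te_A = (8 + 4·12 + 16)/6 = 72/6 = 12
te_B = (3 + 4·5 + 7)/6 = 30/6 = 5
te_C = (3 + 4·9 + 21)/6 = 60/6 = 10
te_D = (4 + 4·5 + 6)/6 = 30/6 = 5
te_E = (4 + 4·6 + 14)/6 = 42/6 = 7
te_F = (1 + 4·6 + 23)/6 = 48/6 = 8
te_G = (8 + 4·10 + 12)/6 = 60/6 = 10
te_H = (10 + 4·12 + 20)/6 = 78/6 = 13

Forward pass:
ES_A = 0; EF_A = 12
ES_B = 0; EF_B = 5
ES_C = 12; EF_C = 12+10 = 22
ES_D = 12; EF_D = 12+5 = 17
ES_E = 5; EF_E = 5+7 = 12
ES_F = 17; EF_F = 17+8 = 25
ES_G = max(EF_C=22, EF_D=17) = 22; EF_G = 22+10 = 32
ES_H = max(EF_D=17, EF_E=12, EF_F=25, EF_G=32) = 32; EF_H = 32+13 = 45
Expected project duration μ = 45 hours. Critical path: A → C → G → H.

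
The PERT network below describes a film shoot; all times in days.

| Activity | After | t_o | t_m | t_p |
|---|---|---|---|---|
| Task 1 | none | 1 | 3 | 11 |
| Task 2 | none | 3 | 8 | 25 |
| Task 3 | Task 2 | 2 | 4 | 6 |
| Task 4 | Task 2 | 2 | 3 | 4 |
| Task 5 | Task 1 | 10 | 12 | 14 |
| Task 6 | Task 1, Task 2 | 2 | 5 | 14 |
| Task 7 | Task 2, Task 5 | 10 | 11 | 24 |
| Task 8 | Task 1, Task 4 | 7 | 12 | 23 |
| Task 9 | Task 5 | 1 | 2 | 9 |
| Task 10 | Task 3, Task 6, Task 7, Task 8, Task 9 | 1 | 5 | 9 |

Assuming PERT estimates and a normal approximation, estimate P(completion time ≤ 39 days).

te_Task 1 = (1 + 4·3 + 11)/6 = 24/6 = 4; σ²_Task 1 = ((11−1)/6)² = 2.778
te_Task 2 = (3 + 4·8 + 25)/6 = 60/6 = 10; σ²_Task 2 = ((25−3)/6)² = 13.444
te_Task 3 = (2 + 4·4 + 6)/6 = 24/6 = 4; σ²_Task 3 = ((6−2)/6)² = 0.444
te_Task 4 = (2 + 4·3 + 4)/6 = 18/6 = 3; σ²_Task 4 = ((4−2)/6)² = 0.111
te_Task 5 = (10 + 4·12 + 14)/6 = 72/6 = 12; σ²_Task 5 = ((14−10)/6)² = 0.444
te_Task 6 = (2 + 4·5 + 14)/6 = 36/6 = 6; σ²_Task 6 = ((14−2)/6)² = 4.000
te_Task 7 = (10 + 4·11 + 24)/6 = 78/6 = 13; σ²_Task 7 = ((24−10)/6)² = 5.444
te_Task 8 = (7 + 4·12 + 23)/6 = 78/6 = 13; σ²_Task 8 = ((23−7)/6)² = 7.111
te_Task 9 = (1 + 4·2 + 9)/6 = 18/6 = 3; σ²_Task 9 = ((9−1)/6)² = 1.778
te_Task 10 = (1 + 4·5 + 9)/6 = 30/6 = 5; σ²_Task 10 = ((9−1)/6)² = 1.778

Forward pass:
ES_Task 1 = 0; EF_Task 1 = 4
ES_Task 2 = 0; EF_Task 2 = 10
ES_Task 3 = 10; EF_Task 3 = 10+4 = 14
ES_Task 4 = 10; EF_Task 4 = 10+3 = 13
ES_Task 5 = 4; EF_Task 5 = 4+12 = 16
ES_Task 6 = max(EF_Task 1=4, EF_Task 2=10) = 10; EF_Task 6 = 10+6 = 16
ES_Task 7 = max(EF_Task 2=10, EF_Task 5=16) = 16; EF_Task 7 = 16+13 = 29
ES_Task 8 = max(EF_Task 1=4, EF_Task 4=13) = 13; EF_Task 8 = 13+13 = 26
ES_Task 9 = 16; EF_Task 9 = 16+3 = 19
ES_Task 10 = max(EF_Task 3=14, EF_Task 6=16, EF_Task 7=29, EF_Task 8=26, EF_Task 9=19) = 29; EF_Task 10 = 29+5 = 34
Expected project duration μ = 34 days. Critical path: Task 1 → Task 5 → Task 7 → Task 10.

Variance along critical path = 2.778 + 0.444 + 5.444 + 1.778 = 10.444; σ = √10.444 = 3.232 days.
Z = (39 − 34) / 3.232 = 1.547
P(T ≤ 39) = Φ(1.547) ≈ 0.939

0.939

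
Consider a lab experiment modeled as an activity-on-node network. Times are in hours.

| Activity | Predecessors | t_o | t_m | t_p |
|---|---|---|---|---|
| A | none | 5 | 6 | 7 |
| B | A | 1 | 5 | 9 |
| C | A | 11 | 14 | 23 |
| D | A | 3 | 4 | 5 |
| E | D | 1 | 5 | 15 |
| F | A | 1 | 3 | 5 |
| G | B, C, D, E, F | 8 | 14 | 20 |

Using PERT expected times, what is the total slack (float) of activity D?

5 hours

te_A = (5 + 4·6 + 7)/6 = 36/6 = 6
te_B = (1 + 4·5 + 9)/6 = 30/6 = 5
te_C = (11 + 4·14 + 23)/6 = 90/6 = 15
te_D = (3 + 4·4 + 5)/6 = 24/6 = 4
te_E = (1 + 4·5 + 15)/6 = 36/6 = 6
te_F = (1 + 4·3 + 5)/6 = 18/6 = 3
te_G = (8 + 4·14 + 20)/6 = 84/6 = 14

Forward pass:
ES_A = 0; EF_A = 6
ES_B = 6; EF_B = 6+5 = 11
ES_C = 6; EF_C = 6+15 = 21
ES_D = 6; EF_D = 6+4 = 10
ES_E = 10; EF_E = 10+6 = 16
ES_F = 6; EF_F = 6+3 = 9
ES_G = max(EF_B=11, EF_C=21, EF_D=10, EF_E=16, EF_F=9) = 21; EF_G = 21+14 = 35
Expected project duration μ = 35 hours. Critical path: A → C → G.

Backward pass:
LF_G = 35; LS_G = 35−14 = 21
LF_F = LS_G = 21; LS_F = 21−3 = 18
LF_E = LS_G = 21; LS_E = 21−6 = 15
LF_D = min(LS_E=15, LS_G=21) = 15; LS_D = 15−4 = 11
LF_C = LS_G = 21; LS_C = 21−15 = 6
LF_B = LS_G = 21; LS_B = 21−5 = 16
LF_A = min(LS_B=16, LS_C=6, LS_D=11, LS_F=18) = 6; LS_A = 6−6 = 0
Slack_D = LS_D − ES_D = 11 − 6 = 5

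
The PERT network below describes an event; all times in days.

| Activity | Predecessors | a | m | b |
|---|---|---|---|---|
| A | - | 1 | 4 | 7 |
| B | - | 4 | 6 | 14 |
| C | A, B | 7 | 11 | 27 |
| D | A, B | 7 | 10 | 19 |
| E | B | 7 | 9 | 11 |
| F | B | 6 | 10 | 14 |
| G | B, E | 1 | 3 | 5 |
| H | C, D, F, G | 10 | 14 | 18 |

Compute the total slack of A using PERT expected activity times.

3 days

te_A = (1 + 4·4 + 7)/6 = 24/6 = 4
te_B = (4 + 4·6 + 14)/6 = 42/6 = 7
te_C = (7 + 4·11 + 27)/6 = 78/6 = 13
te_D = (7 + 4·10 + 19)/6 = 66/6 = 11
te_E = (7 + 4·9 + 11)/6 = 54/6 = 9
te_F = (6 + 4·10 + 14)/6 = 60/6 = 10
te_G = (1 + 4·3 + 5)/6 = 18/6 = 3
te_H = (10 + 4·14 + 18)/6 = 84/6 = 14

Forward pass:
ES_A = 0; EF_A = 4
ES_B = 0; EF_B = 7
ES_C = max(EF_A=4, EF_B=7) = 7; EF_C = 7+13 = 20
ES_D = max(EF_A=4, EF_B=7) = 7; EF_D = 7+11 = 18
ES_E = 7; EF_E = 7+9 = 16
ES_F = 7; EF_F = 7+10 = 17
ES_G = max(EF_B=7, EF_E=16) = 16; EF_G = 16+3 = 19
ES_H = max(EF_C=20, EF_D=18, EF_F=17, EF_G=19) = 20; EF_H = 20+14 = 34
Expected project duration μ = 34 days. Critical path: B → C → H.

Backward pass:
LF_H = 34; LS_H = 34−14 = 20
LF_G = LS_H = 20; LS_G = 20−3 = 17
LF_F = LS_H = 20; LS_F = 20−10 = 10
LF_E = LS_G = 17; LS_E = 17−9 = 8
LF_D = LS_H = 20; LS_D = 20−11 = 9
LF_C = LS_H = 20; LS_C = 20−13 = 7
LF_B = min(LS_C=7, LS_D=9, LS_E=8, LS_F=10, LS_G=17) = 7; LS_B = 7−7 = 0
LF_A = min(LS_C=7, LS_D=9) = 7; LS_A = 7−4 = 3
Slack_A = LS_A − ES_A = 3 − 0 = 3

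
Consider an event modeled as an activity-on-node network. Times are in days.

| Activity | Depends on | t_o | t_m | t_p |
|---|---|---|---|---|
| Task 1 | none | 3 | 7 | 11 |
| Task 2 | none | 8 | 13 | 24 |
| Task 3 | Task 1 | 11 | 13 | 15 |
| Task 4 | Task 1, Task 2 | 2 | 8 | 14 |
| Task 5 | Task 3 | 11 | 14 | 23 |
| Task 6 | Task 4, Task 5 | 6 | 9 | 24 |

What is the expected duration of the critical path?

46 days

te_Task 1 = (3 + 4·7 + 11)/6 = 42/6 = 7
te_Task 2 = (8 + 4·13 + 24)/6 = 84/6 = 14
te_Task 3 = (11 + 4·13 + 15)/6 = 78/6 = 13
te_Task 4 = (2 + 4·8 + 14)/6 = 48/6 = 8
te_Task 5 = (11 + 4·14 + 23)/6 = 90/6 = 15
te_Task 6 = (6 + 4·9 + 24)/6 = 66/6 = 11

Forward pass:
ES_Task 1 = 0; EF_Task 1 = 7
ES_Task 2 = 0; EF_Task 2 = 14
ES_Task 3 = 7; EF_Task 3 = 7+13 = 20
ES_Task 4 = max(EF_Task 1=7, EF_Task 2=14) = 14; EF_Task 4 = 14+8 = 22
ES_Task 5 = 20; EF_Task 5 = 20+15 = 35
ES_Task 6 = max(EF_Task 4=22, EF_Task 5=35) = 35; EF_Task 6 = 35+11 = 46
Expected project duration μ = 46 days. Critical path: Task 1 → Task 3 → Task 5 → Task 6.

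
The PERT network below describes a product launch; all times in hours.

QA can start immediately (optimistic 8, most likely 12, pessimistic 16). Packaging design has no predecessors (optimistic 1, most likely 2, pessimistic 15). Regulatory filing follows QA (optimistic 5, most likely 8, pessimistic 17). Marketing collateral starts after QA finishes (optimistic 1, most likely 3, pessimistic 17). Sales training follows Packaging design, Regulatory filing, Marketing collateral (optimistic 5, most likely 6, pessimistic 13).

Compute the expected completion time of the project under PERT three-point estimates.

28 hours

te_QA = (8 + 4·12 + 16)/6 = 72/6 = 12
te_Packaging design = (1 + 4·2 + 15)/6 = 24/6 = 4
te_Regulatory filing = (5 + 4·8 + 17)/6 = 54/6 = 9
te_Marketing collateral = (1 + 4·3 + 17)/6 = 30/6 = 5
te_Sales training = (5 + 4·6 + 13)/6 = 42/6 = 7

Forward pass:
ES_QA = 0; EF_QA = 12
ES_Packaging design = 0; EF_Packaging design = 4
ES_Regulatory filing = 12; EF_Regulatory filing = 12+9 = 21
ES_Marketing collateral = 12; EF_Marketing collateral = 12+5 = 17
ES_Sales training = max(EF_Packaging design=4, EF_Regulatory filing=21, EF_Marketing collateral=17) = 21; EF_Sales training = 21+7 = 28
Expected project duration μ = 28 hours. Critical path: QA → Regulatory filing → Sales training.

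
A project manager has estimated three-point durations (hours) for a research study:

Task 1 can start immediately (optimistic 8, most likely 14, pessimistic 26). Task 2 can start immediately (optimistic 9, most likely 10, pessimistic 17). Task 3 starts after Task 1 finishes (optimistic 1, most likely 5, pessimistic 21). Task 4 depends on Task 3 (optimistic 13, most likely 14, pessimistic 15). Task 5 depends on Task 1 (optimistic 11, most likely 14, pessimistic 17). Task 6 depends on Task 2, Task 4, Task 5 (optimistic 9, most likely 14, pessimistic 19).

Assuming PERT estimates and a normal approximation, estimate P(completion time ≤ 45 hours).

te_Task 1 = (8 + 4·14 + 26)/6 = 90/6 = 15; σ²_Task 1 = ((26−8)/6)² = 9.000
te_Task 2 = (9 + 4·10 + 17)/6 = 66/6 = 11; σ²_Task 2 = ((17−9)/6)² = 1.778
te_Task 3 = (1 + 4·5 + 21)/6 = 42/6 = 7; σ²_Task 3 = ((21−1)/6)² = 11.111
te_Task 4 = (13 + 4·14 + 15)/6 = 84/6 = 14; σ²_Task 4 = ((15−13)/6)² = 0.111
te_Task 5 = (11 + 4·14 + 17)/6 = 84/6 = 14; σ²_Task 5 = ((17−11)/6)² = 1.000
te_Task 6 = (9 + 4·14 + 19)/6 = 84/6 = 14; σ²_Task 6 = ((19−9)/6)² = 2.778

Forward pass:
ES_Task 1 = 0; EF_Task 1 = 15
ES_Task 2 = 0; EF_Task 2 = 11
ES_Task 3 = 15; EF_Task 3 = 15+7 = 22
ES_Task 4 = 22; EF_Task 4 = 22+14 = 36
ES_Task 5 = 15; EF_Task 5 = 15+14 = 29
ES_Task 6 = max(EF_Task 2=11, EF_Task 4=36, EF_Task 5=29) = 36; EF_Task 6 = 36+14 = 50
Expected project duration μ = 50 hours. Critical path: Task 1 → Task 3 → Task 4 → Task 6.

Variance along critical path = 9.000 + 11.111 + 0.111 + 2.778 = 23.000; σ = √23.000 = 4.796 hours.
Z = (45 − 50) / 4.796 = -1.043
P(T ≤ 45) = Φ(-1.043) ≈ 0.149

0.149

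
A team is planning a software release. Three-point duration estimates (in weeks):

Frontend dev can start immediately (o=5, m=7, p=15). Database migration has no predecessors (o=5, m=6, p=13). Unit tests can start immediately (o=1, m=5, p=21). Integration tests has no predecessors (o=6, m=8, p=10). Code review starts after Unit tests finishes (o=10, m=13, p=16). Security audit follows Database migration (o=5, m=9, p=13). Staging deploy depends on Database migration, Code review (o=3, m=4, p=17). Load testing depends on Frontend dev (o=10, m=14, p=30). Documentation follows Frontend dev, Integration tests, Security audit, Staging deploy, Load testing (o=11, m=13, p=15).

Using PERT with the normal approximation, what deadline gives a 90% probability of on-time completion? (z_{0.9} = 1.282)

44.4 weeks

te_Frontend dev = (5 + 4·7 + 15)/6 = 48/6 = 8; σ²_Frontend dev = ((15−5)/6)² = 2.778
te_Database migration = (5 + 4·6 + 13)/6 = 42/6 = 7; σ²_Database migration = ((13−5)/6)² = 1.778
te_Unit tests = (1 + 4·5 + 21)/6 = 42/6 = 7; σ²_Unit tests = ((21−1)/6)² = 11.111
te_Integration tests = (6 + 4·8 + 10)/6 = 48/6 = 8; σ²_Integration tests = ((10−6)/6)² = 0.444
te_Code review = (10 + 4·13 + 16)/6 = 78/6 = 13; σ²_Code review = ((16−10)/6)² = 1.000
te_Security audit = (5 + 4·9 + 13)/6 = 54/6 = 9; σ²_Security audit = ((13−5)/6)² = 1.778
te_Staging deploy = (3 + 4·4 + 17)/6 = 36/6 = 6; σ²_Staging deploy = ((17−3)/6)² = 5.444
te_Load testing = (10 + 4·14 + 30)/6 = 96/6 = 16; σ²_Load testing = ((30−10)/6)² = 11.111
te_Documentation = (11 + 4·13 + 15)/6 = 78/6 = 13; σ²_Documentation = ((15−11)/6)² = 0.444

Forward pass:
ES_Frontend dev = 0; EF_Frontend dev = 8
ES_Database migration = 0; EF_Database migration = 7
ES_Unit tests = 0; EF_Unit tests = 7
ES_Integration tests = 0; EF_Integration tests = 8
ES_Code review = 7; EF_Code review = 7+13 = 20
ES_Security audit = 7; EF_Security audit = 7+9 = 16
ES_Staging deploy = max(EF_Database migration=7, EF_Code review=20) = 20; EF_Staging deploy = 20+6 = 26
ES_Load testing = 8; EF_Load testing = 8+16 = 24
ES_Documentation = max(EF_Frontend dev=8, EF_Integration tests=8, EF_Security audit=16, EF_Staging deploy=26, EF_Load testing=24) = 26; EF_Documentation = 26+13 = 39
Expected project duration μ = 39 weeks. Critical path: Unit tests → Code review → Staging deploy → Documentation.

Variance along critical path = 11.111 + 1.000 + 5.444 + 0.444 = 18.000; σ = 4.243 weeks.
D = μ + z·σ = 39 + 1.282·4.243 = 44.4 weeks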